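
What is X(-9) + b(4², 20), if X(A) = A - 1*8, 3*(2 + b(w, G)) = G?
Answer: -37/3 ≈ -12.333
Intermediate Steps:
b(w, G) = -2 + G/3
X(A) = -8 + A (X(A) = A - 8 = -8 + A)
X(-9) + b(4², 20) = (-8 - 9) + (-2 + (⅓)*20) = -17 + (-2 + 20/3) = -17 + 14/3 = -37/3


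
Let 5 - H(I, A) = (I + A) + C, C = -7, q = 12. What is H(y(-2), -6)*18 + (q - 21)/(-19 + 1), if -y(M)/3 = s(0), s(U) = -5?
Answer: 109/2 ≈ 54.500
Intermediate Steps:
y(M) = 15 (y(M) = -3*(-5) = 15)
H(I, A) = 12 - A - I (H(I, A) = 5 - ((I + A) - 7) = 5 - ((A + I) - 7) = 5 - (-7 + A + I) = 5 + (7 - A - I) = 12 - A - I)
H(y(-2), -6)*18 + (q - 21)/(-19 + 1) = (12 - 1*(-6) - 1*15)*18 + (12 - 21)/(-19 + 1) = (12 + 6 - 15)*18 - 9/(-18) = 3*18 - 9*(-1/18) = 54 + ½ = 109/2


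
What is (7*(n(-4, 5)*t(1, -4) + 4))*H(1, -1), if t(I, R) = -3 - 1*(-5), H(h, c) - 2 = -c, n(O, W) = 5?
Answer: 294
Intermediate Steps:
H(h, c) = 2 - c
t(I, R) = 2 (t(I, R) = -3 + 5 = 2)
(7*(n(-4, 5)*t(1, -4) + 4))*H(1, -1) = (7*(5*2 + 4))*(2 - 1*(-1)) = (7*(10 + 4))*(2 + 1) = (7*14)*3 = 98*3 = 294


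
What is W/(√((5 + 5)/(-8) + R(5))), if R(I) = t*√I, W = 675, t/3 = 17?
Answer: 1350/√(-5 + 204*√5) ≈ 63.558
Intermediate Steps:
t = 51 (t = 3*17 = 51)
R(I) = 51*√I
W/(√((5 + 5)/(-8) + R(5))) = 675/(√((5 + 5)/(-8) + 51*√5)) = 675/(√(10*(-⅛) + 51*√5)) = 675/(√(-5/4 + 51*√5)) = 675/√(-5/4 + 51*√5)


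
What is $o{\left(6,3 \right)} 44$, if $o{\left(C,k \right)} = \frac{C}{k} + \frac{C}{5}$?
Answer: $\frac{704}{5} \approx 140.8$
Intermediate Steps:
$o{\left(C,k \right)} = \frac{C}{5} + \frac{C}{k}$ ($o{\left(C,k \right)} = \frac{C}{k} + C \frac{1}{5} = \frac{C}{k} + \frac{C}{5} = \frac{C}{5} + \frac{C}{k}$)
$o{\left(6,3 \right)} 44 = \left(\frac{1}{5} \cdot 6 + \frac{6}{3}\right) 44 = \left(\frac{6}{5} + 6 \cdot \frac{1}{3}\right) 44 = \left(\frac{6}{5} + 2\right) 44 = \frac{16}{5} \cdot 44 = \frac{704}{5}$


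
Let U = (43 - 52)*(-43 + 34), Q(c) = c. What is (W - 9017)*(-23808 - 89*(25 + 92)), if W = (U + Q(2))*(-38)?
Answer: 416503791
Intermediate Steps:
U = 81 (U = -9*(-9) = 81)
W = -3154 (W = (81 + 2)*(-38) = 83*(-38) = -3154)
(W - 9017)*(-23808 - 89*(25 + 92)) = (-3154 - 9017)*(-23808 - 89*(25 + 92)) = -12171*(-23808 - 89*117) = -12171*(-23808 - 10413) = -12171*(-34221) = 416503791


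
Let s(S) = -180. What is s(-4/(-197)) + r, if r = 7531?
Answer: 7351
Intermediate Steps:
s(-4/(-197)) + r = -180 + 7531 = 7351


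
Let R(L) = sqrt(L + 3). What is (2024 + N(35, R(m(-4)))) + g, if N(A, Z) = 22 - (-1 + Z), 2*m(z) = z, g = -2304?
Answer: -258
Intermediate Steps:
m(z) = z/2
R(L) = sqrt(3 + L)
N(A, Z) = 23 - Z (N(A, Z) = 22 + (1 - Z) = 23 - Z)
(2024 + N(35, R(m(-4)))) + g = (2024 + (23 - sqrt(3 + (1/2)*(-4)))) - 2304 = (2024 + (23 - sqrt(3 - 2))) - 2304 = (2024 + (23 - sqrt(1))) - 2304 = (2024 + (23 - 1*1)) - 2304 = (2024 + (23 - 1)) - 2304 = (2024 + 22) - 2304 = 2046 - 2304 = -258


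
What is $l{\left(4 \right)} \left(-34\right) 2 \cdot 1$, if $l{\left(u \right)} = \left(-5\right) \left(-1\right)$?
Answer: $-340$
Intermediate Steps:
$l{\left(u \right)} = 5$
$l{\left(4 \right)} \left(-34\right) 2 \cdot 1 = 5 \left(-34\right) 2 \cdot 1 = \left(-170\right) 2 = -340$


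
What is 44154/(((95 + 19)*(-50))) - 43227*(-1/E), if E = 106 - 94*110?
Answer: -29094414/2430575 ≈ -11.970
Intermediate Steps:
E = -10234 (E = 106 - 10340 = -10234)
44154/(((95 + 19)*(-50))) - 43227*(-1/E) = 44154/(((95 + 19)*(-50))) - 43227/((-1*(-10234))) = 44154/((114*(-50))) - 43227/10234 = 44154/(-5700) - 43227*1/10234 = 44154*(-1/5700) - 43227/10234 = -7359/950 - 43227/10234 = -29094414/2430575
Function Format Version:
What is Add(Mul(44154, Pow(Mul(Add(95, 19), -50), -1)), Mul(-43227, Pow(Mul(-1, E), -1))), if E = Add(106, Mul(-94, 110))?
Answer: Rational(-29094414, 2430575) ≈ -11.970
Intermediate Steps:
E = -10234 (E = Add(106, -10340) = -10234)
Add(Mul(44154, Pow(Mul(Add(95, 19), -50), -1)), Mul(-43227, Pow(Mul(-1, E), -1))) = Add(Mul(44154, Pow(Mul(Add(95, 19), -50), -1)), Mul(-43227, Pow(Mul(-1, -10234), -1))) = Add(Mul(44154, Pow(Mul(114, -50), -1)), Mul(-43227, Pow(10234, -1))) = Add(Mul(44154, Pow(-5700, -1)), Mul(-43227, Rational(1, 10234))) = Add(Mul(44154, Rational(-1, 5700)), Rational(-43227, 10234)) = Add(Rational(-7359, 950), Rational(-43227, 10234)) = Rational(-29094414, 2430575)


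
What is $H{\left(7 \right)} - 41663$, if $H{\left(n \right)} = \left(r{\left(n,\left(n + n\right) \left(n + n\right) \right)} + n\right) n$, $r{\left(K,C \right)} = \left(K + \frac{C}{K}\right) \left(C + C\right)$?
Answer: $54426$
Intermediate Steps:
$r{\left(K,C \right)} = 2 C \left(K + \frac{C}{K}\right)$ ($r{\left(K,C \right)} = \left(K + \frac{C}{K}\right) 2 C = 2 C \left(K + \frac{C}{K}\right)$)
$H{\left(n \right)} = n \left(n + 40 n^{3}\right)$ ($H{\left(n \right)} = \left(\frac{2 \left(n + n\right) \left(n + n\right) \left(\left(n + n\right) \left(n + n\right) + n^{2}\right)}{n} + n\right) n = \left(\frac{2 \cdot 2 n 2 n \left(2 n 2 n + n^{2}\right)}{n} + n\right) n = \left(\frac{2 \cdot 4 n^{2} \left(4 n^{2} + n^{2}\right)}{n} + n\right) n = \left(\frac{2 \cdot 4 n^{2} \cdot 5 n^{2}}{n} + n\right) n = \left(40 n^{3} + n\right) n = \left(n + 40 n^{3}\right) n = n \left(n + 40 n^{3}\right)$)
$H{\left(7 \right)} - 41663 = \left(7^{2} + 40 \cdot 7^{4}\right) - 41663 = \left(49 + 40 \cdot 2401\right) - 41663 = \left(49 + 96040\right) - 41663 = 96089 - 41663 = 54426$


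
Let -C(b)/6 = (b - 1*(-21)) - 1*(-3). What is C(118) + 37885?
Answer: 37033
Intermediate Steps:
C(b) = -144 - 6*b (C(b) = -6*((b - 1*(-21)) - 1*(-3)) = -6*((b + 21) + 3) = -6*((21 + b) + 3) = -6*(24 + b) = -144 - 6*b)
C(118) + 37885 = (-144 - 6*118) + 37885 = (-144 - 708) + 37885 = -852 + 37885 = 37033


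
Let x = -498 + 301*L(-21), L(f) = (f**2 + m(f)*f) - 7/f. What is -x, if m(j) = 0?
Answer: -397030/3 ≈ -1.3234e+5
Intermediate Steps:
L(f) = f**2 - 7/f (L(f) = (f**2 + 0*f) - 7/f = (f**2 + 0) - 7/f = f**2 - 7/f)
x = 397030/3 (x = -498 + 301*((-7 + (-21)**3)/(-21)) = -498 + 301*(-(-7 - 9261)/21) = -498 + 301*(-1/21*(-9268)) = -498 + 301*(1324/3) = -498 + 398524/3 = 397030/3 ≈ 1.3234e+5)
-x = -1*397030/3 = -397030/3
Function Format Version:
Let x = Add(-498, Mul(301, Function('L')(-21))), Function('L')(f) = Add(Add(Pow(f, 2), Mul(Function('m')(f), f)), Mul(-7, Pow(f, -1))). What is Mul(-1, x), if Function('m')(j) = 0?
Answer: Rational(-397030, 3) ≈ -1.3234e+5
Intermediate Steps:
Function('L')(f) = Add(Pow(f, 2), Mul(-7, Pow(f, -1))) (Function('L')(f) = Add(Add(Pow(f, 2), Mul(0, f)), Mul(-7, Pow(f, -1))) = Add(Add(Pow(f, 2), 0), Mul(-7, Pow(f, -1))) = Add(Pow(f, 2), Mul(-7, Pow(f, -1))))
x = Rational(397030, 3) (x = Add(-498, Mul(301, Mul(Pow(-21, -1), Add(-7, Pow(-21, 3))))) = Add(-498, Mul(301, Mul(Rational(-1, 21), Add(-7, -9261)))) = Add(-498, Mul(301, Mul(Rational(-1, 21), -9268))) = Add(-498, Mul(301, Rational(1324, 3))) = Add(-498, Rational(398524, 3)) = Rational(397030, 3) ≈ 1.3234e+5)
Mul(-1, x) = Mul(-1, Rational(397030, 3)) = Rational(-397030, 3)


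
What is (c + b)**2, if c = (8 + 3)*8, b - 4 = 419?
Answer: 261121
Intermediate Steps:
b = 423 (b = 4 + 419 = 423)
c = 88 (c = 11*8 = 88)
(c + b)**2 = (88 + 423)**2 = 511**2 = 261121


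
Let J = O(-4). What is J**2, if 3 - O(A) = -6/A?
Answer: 9/4 ≈ 2.2500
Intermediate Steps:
O(A) = 3 + 6/A (O(A) = 3 - (-6)/A = 3 + 6/A)
J = 3/2 (J = 3 + 6/(-4) = 3 + 6*(-1/4) = 3 - 3/2 = 3/2 ≈ 1.5000)
J**2 = (3/2)**2 = 9/4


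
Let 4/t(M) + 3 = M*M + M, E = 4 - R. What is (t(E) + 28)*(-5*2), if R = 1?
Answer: -2560/9 ≈ -284.44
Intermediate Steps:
E = 3 (E = 4 - 1*1 = 4 - 1 = 3)
t(M) = 4/(-3 + M + M**2) (t(M) = 4/(-3 + (M*M + M)) = 4/(-3 + (M**2 + M)) = 4/(-3 + (M + M**2)) = 4/(-3 + M + M**2))
(t(E) + 28)*(-5*2) = (4/(-3 + 3 + 3**2) + 28)*(-5*2) = (4/(-3 + 3 + 9) + 28)*(-10) = (4/9 + 28)*(-10) = (256/9)*(-10) = -2560/9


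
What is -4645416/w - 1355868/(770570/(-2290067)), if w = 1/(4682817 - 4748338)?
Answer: 117271634788636338/385285 ≈ 3.0438e+11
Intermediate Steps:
w = -1/65521 (w = 1/(-65521) = -1/65521 ≈ -1.5262e-5)
-4645416/w - 1355868/(770570/(-2290067)) = -4645416/(-1/65521) - 1355868/(770570/(-2290067)) = -4645416*(-65521) - 1355868/(770570*(-1/2290067)) = 304372301736 - 1355868/(-770570/2290067) = 304372301736 - 1355868*(-2290067/770570) = 304372301736 + 1552514281578/385285 = 117271634788636338/385285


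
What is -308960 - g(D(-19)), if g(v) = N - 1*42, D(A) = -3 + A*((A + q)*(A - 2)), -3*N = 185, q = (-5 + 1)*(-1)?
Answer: -926569/3 ≈ -3.0886e+5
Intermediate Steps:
q = 4 (q = -4*(-1) = 4)
N = -185/3 (N = -⅓*185 = -185/3 ≈ -61.667)
D(A) = -3 + A*(-2 + A)*(4 + A) (D(A) = -3 + A*((A + 4)*(A - 2)) = -3 + A*((4 + A)*(-2 + A)) = -3 + A*((-2 + A)*(4 + A)) = -3 + A*(-2 + A)*(4 + A))
g(v) = -311/3 (g(v) = -185/3 - 1*42 = -185/3 - 42 = -311/3)
-308960 - g(D(-19)) = -308960 - 1*(-311/3) = -308960 + 311/3 = -926569/3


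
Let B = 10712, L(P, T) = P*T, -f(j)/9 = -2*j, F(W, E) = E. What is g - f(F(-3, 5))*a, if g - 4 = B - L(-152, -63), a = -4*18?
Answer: 7620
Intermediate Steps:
f(j) = 18*j (f(j) = -(-18)*j = 18*j)
a = -72
g = 1140 (g = 4 + (10712 - (-152)*(-63)) = 4 + (10712 - 1*9576) = 4 + (10712 - 9576) = 4 + 1136 = 1140)
g - f(F(-3, 5))*a = 1140 - 18*5*(-72) = 1140 - 90*(-72) = 1140 - 1*(-6480) = 1140 + 6480 = 7620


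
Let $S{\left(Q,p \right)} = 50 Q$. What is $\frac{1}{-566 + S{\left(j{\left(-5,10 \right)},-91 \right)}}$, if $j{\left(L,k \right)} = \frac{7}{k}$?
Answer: $- \frac{1}{531} \approx -0.0018832$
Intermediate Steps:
$\frac{1}{-566 + S{\left(j{\left(-5,10 \right)},-91 \right)}} = \frac{1}{-566 + 50 \cdot \frac{7}{10}} = \frac{1}{-566 + 35} = \frac{1}{-531} = - \frac{1}{531}$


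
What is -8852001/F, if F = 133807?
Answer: -8852001/133807 ≈ -66.155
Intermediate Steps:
-8852001/F = -8852001/133807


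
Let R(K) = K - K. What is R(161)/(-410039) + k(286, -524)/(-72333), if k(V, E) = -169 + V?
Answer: -13/8037 ≈ -0.0016175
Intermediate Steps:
R(K) = 0
R(161)/(-410039) + k(286, -524)/(-72333) = 0/(-410039) + (-169 + 286)/(-72333) = 0*(-1/410039) + 117*(-1/72333) = 0 - 13/8037 = -13/8037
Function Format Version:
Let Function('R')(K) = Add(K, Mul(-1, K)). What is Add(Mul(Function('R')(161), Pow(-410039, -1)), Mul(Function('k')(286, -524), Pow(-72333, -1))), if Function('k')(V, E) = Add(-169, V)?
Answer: Rational(-13, 8037) ≈ -0.0016175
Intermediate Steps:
Function('R')(K) = 0
Add(Mul(Function('R')(161), Pow(-410039, -1)), Mul(Function('k')(286, -524), Pow(-72333, -1))) = Add(Mul(0, Pow(-410039, -1)), Mul(Add(-169, 286), Pow(-72333, -1))) = Add(Mul(0, Rational(-1, 410039)), Mul(117, Rational(-1, 72333))) = Add(0, Rational(-13, 8037)) = Rational(-13, 8037)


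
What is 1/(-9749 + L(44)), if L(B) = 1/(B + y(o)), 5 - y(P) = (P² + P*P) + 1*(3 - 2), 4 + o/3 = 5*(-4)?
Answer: -10320/100609681 ≈ -0.00010257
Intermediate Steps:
o = -72 (o = -12 + 3*(5*(-4)) = -12 + 3*(-20) = -12 - 60 = -72)
y(P) = 4 - 2*P² (y(P) = 5 - ((P² + P*P) + 1*(3 - 2)) = 5 - ((P² + P²) + 1*1) = 5 - (2*P² + 1) = 5 - (1 + 2*P²) = 5 + (-1 - 2*P²) = 4 - 2*P²)
L(B) = 1/(-10364 + B) (L(B) = 1/(B + (4 - 2*(-72)²)) = 1/(B + (4 - 2*5184)) = 1/(B + (4 - 10368)) = 1/(B - 10364) = 1/(-10364 + B))
1/(-9749 + L(44)) = 1/(-9749 + 1/(-10364 + 44)) = 1/(-9749 + 1/(-10320)) = 1/(-9749 - 1/10320) = 1/(-100609681/10320) = -10320/100609681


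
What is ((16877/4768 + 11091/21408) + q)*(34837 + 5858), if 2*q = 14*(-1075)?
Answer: -40678453290915/132908 ≈ -3.0606e+8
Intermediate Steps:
q = -7525 (q = (14*(-1075))/2 = (1/2)*(-15050) = -7525)
((16877/4768 + 11091/21408) + q)*(34837 + 5858) = ((16877/4768 + 11091/21408) - 7525)*(34837 + 5858) = ((16877*(1/4768) + 11091*(1/21408)) - 7525)*40695 = ((16877/4768 + 3697/7136) - 7525)*40695 = (539303/132908 - 7525)*40695 = -999593397/132908*40695 = -40678453290915/132908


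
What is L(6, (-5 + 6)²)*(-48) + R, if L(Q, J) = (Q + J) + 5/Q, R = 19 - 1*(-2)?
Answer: -355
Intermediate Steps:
R = 21 (R = 19 + 2 = 21)
L(Q, J) = J + Q + 5/Q (L(Q, J) = (J + Q) + 5/Q = J + Q + 5/Q)
L(6, (-5 + 6)²)*(-48) + R = ((-5 + 6)² + 6 + 5/6)*(-48) + 21 = (1² + 6 + 5*(⅙))*(-48) + 21 = (1 + 6 + ⅚)*(-48) + 21 = (47/6)*(-48) + 21 = -376 + 21 = -355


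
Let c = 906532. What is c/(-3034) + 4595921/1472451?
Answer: -660439962809/2233708167 ≈ -295.67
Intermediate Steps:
c/(-3034) + 4595921/1472451 = 906532/(-3034) + 4595921/1472451 = 906532*(-1/3034) + 4595921*(1/1472451) = -453266/1517 + 4595921/1472451 = -660439962809/2233708167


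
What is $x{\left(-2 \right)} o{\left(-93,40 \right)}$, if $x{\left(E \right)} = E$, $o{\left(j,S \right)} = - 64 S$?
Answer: $5120$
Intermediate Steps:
$x{\left(-2 \right)} o{\left(-93,40 \right)} = - 2 \left(\left(-64\right) 40\right) = \left(-2\right) \left(-2560\right) = 5120$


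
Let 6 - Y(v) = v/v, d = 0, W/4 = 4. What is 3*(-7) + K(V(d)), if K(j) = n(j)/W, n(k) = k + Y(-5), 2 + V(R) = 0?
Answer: -333/16 ≈ -20.813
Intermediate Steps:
W = 16 (W = 4*4 = 16)
V(R) = -2 (V(R) = -2 + 0 = -2)
Y(v) = 5 (Y(v) = 6 - v/v = 6 - 1*1 = 6 - 1 = 5)
n(k) = 5 + k (n(k) = k + 5 = 5 + k)
K(j) = 5/16 + j/16 (K(j) = (5 + j)/16 = (5 + j)*(1/16) = 5/16 + j/16)
3*(-7) + K(V(d)) = 3*(-7) + (5/16 + (1/16)*(-2)) = -21 + (5/16 - ⅛) = -21 + 3/16 = -333/16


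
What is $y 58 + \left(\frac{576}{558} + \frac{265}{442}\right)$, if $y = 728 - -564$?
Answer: $\frac{1026795431}{13702} \approx 74938.0$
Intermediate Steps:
$y = 1292$ ($y = 728 + 564 = 1292$)
$y 58 + \left(\frac{576}{558} + \frac{265}{442}\right) = 1292 \cdot 58 + \left(\frac{576}{558} + \frac{265}{442}\right) = 74936 + \left(576 \cdot \frac{1}{558} + 265 \cdot \frac{1}{442}\right) = 74936 + \left(\frac{32}{31} + \frac{265}{442}\right) = 74936 + \frac{22359}{13702} = \frac{1026795431}{13702}$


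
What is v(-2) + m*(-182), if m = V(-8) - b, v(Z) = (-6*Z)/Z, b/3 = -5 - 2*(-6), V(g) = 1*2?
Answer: 3452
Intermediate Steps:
V(g) = 2
b = 21 (b = 3*(-5 - 2*(-6)) = 3*(-5 + 12) = 3*7 = 21)
v(Z) = -6
m = -19 (m = 2 - 1*21 = 2 - 21 = -19)
v(-2) + m*(-182) = -6 - 19*(-182) = -6 + 3458 = 3452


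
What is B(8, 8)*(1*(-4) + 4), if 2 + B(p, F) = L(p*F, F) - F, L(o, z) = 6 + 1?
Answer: 0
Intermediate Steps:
L(o, z) = 7
B(p, F) = 5 - F (B(p, F) = -2 + (7 - F) = 5 - F)
B(8, 8)*(1*(-4) + 4) = (5 - 1*8)*(1*(-4) + 4) = (5 - 8)*(-4 + 4) = -3*0 = 0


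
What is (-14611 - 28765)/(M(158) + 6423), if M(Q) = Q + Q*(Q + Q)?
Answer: -43376/56509 ≈ -0.76759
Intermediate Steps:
M(Q) = Q + 2*Q² (M(Q) = Q + Q*(2*Q) = Q + 2*Q²)
(-14611 - 28765)/(M(158) + 6423) = (-14611 - 28765)/(158*(1 + 2*158) + 6423) = -43376/(158*(1 + 316) + 6423) = -43376/(158*317 + 6423) = -43376/(50086 + 6423) = -43376/56509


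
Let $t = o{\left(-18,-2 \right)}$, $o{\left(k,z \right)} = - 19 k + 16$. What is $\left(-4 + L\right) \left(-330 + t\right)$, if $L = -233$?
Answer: $-6636$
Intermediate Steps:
$o{\left(k,z \right)} = 16 - 19 k$
$t = 358$ ($t = 16 - -342 = 16 + 342 = 358$)
$\left(-4 + L\right) \left(-330 + t\right) = \left(-4 - 233\right) \left(-330 + 358\right) = \left(-237\right) 28 = -6636$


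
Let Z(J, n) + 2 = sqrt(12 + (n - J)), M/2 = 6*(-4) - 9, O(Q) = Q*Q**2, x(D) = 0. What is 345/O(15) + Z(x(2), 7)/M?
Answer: 328/2475 - sqrt(19)/66 ≈ 0.066481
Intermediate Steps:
O(Q) = Q**3
M = -66 (M = 2*(6*(-4) - 9) = 2*(-24 - 9) = 2*(-33) = -66)
Z(J, n) = -2 + sqrt(12 + n - J) (Z(J, n) = -2 + sqrt(12 + (n - J)) = -2 + sqrt(12 + n - J))
345/O(15) + Z(x(2), 7)/M = 345/(15**3) + (-2 + sqrt(12 + 7 - 1*0))/(-66) = 345/3375 + (-2 + sqrt(12 + 7 + 0))*(-1/66) = 345*(1/3375) + (-2 + sqrt(19))*(-1/66) = 23/225 + (1/33 - sqrt(19)/66) = 328/2475 - sqrt(19)/66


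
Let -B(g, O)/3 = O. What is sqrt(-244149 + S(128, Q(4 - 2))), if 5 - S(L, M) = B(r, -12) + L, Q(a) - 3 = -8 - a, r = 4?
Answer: 2*I*sqrt(61077) ≈ 494.28*I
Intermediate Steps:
B(g, O) = -3*O
Q(a) = -5 - a (Q(a) = 3 + (-8 - a) = -5 - a)
S(L, M) = -31 - L (S(L, M) = 5 - (-3*(-12) + L) = 5 - (36 + L) = 5 + (-36 - L) = -31 - L)
sqrt(-244149 + S(128, Q(4 - 2))) = sqrt(-244149 + (-31 - 1*128)) = sqrt(-244149 + (-31 - 128)) = sqrt(-244149 - 159) = sqrt(-244308) = 2*I*sqrt(61077)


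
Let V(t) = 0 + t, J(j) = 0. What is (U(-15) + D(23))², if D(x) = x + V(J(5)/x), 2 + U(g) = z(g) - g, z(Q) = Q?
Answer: 441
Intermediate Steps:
V(t) = t
U(g) = -2 (U(g) = -2 + (g - g) = -2 + 0 = -2)
D(x) = x (D(x) = x + 0/x = x + 0 = x)
(U(-15) + D(23))² = (-2 + 23)² = 21² = 441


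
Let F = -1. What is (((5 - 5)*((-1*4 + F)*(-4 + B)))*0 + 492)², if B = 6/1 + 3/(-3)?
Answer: 242064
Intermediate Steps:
B = 5 (B = 6*1 + 3*(-⅓) = 6 - 1 = 5)
(((5 - 5)*((-1*4 + F)*(-4 + B)))*0 + 492)² = (((5 - 5)*((-1*4 - 1)*(-4 + 5)))*0 + 492)² = ((0*((-4 - 1)*1))*0 + 492)² = ((0*(-5*1))*0 + 492)² = ((0*(-5))*0 + 492)² = (0*0 + 492)² = (0 + 492)² = 492² = 242064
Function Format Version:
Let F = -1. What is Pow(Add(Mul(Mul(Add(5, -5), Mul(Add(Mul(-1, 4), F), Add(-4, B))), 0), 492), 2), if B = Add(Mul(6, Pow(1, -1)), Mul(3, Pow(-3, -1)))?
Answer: 242064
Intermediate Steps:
B = 5 (B = Add(Mul(6, 1), Mul(3, Rational(-1, 3))) = Add(6, -1) = 5)
Pow(Add(Mul(Mul(Add(5, -5), Mul(Add(Mul(-1, 4), F), Add(-4, B))), 0), 492), 2) = Pow(Add(Mul(Mul(Add(5, -5), Mul(Add(Mul(-1, 4), -1), Add(-4, 5))), 0), 492), 2) = Pow(Add(Mul(Mul(0, Mul(Add(-4, -1), 1)), 0), 492), 2) = Pow(Add(Mul(Mul(0, Mul(-5, 1)), 0), 492), 2) = Pow(Add(Mul(Mul(0, -5), 0), 492), 2) = Pow(Add(Mul(0, 0), 492), 2) = Pow(Add(0, 492), 2) = Pow(492, 2) = 242064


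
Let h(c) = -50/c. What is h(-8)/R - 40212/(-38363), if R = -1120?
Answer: 35838137/34373248 ≈ 1.0426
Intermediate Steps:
h(-8)/R - 40212/(-38363) = -50/(-8)/(-1120) - 40212/(-38363) = -50*(-⅛)*(-1/1120) - 40212*(-1/38363) = (25/4)*(-1/1120) + 40212/38363 = -5/896 + 40212/38363 = 35838137/34373248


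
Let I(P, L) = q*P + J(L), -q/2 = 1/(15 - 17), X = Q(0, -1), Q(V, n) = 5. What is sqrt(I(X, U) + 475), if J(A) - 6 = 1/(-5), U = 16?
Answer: sqrt(12145)/5 ≈ 22.041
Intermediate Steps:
X = 5
J(A) = 29/5 (J(A) = 6 + 1/(-5) = 6 - 1/5 = 29/5)
q = 1 (q = -2/(15 - 17) = -2/(-2) = -2*(-1/2) = 1)
I(P, L) = 29/5 + P (I(P, L) = 1*P + 29/5 = P + 29/5 = 29/5 + P)
sqrt(I(X, U) + 475) = sqrt((29/5 + 5) + 475) = sqrt(54/5 + 475) = sqrt(2429/5) = sqrt(12145)/5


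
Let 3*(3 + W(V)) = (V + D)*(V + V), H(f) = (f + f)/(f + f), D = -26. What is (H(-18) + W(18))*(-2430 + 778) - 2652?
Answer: 159244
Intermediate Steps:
H(f) = 1 (H(f) = (2*f)/((2*f)) = (2*f)*(1/(2*f)) = 1)
W(V) = -3 + 2*V*(-26 + V)/3 (W(V) = -3 + ((V - 26)*(V + V))/3 = -3 + ((-26 + V)*(2*V))/3 = -3 + (2*V*(-26 + V))/3 = -3 + 2*V*(-26 + V)/3)
(H(-18) + W(18))*(-2430 + 778) - 2652 = (1 + (-3 - 52/3*18 + (2/3)*18**2))*(-2430 + 778) - 2652 = (1 + (-3 - 312 + (2/3)*324))*(-1652) - 2652 = (1 + (-3 - 312 + 216))*(-1652) - 2652 = (1 - 99)*(-1652) - 2652 = -98*(-1652) - 2652 = 161896 - 2652 = 159244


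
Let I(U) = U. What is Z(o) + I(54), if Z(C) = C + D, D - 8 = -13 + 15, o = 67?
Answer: 131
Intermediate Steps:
D = 10 (D = 8 + (-13 + 15) = 8 + 2 = 10)
Z(C) = 10 + C (Z(C) = C + 10 = 10 + C)
Z(o) + I(54) = (10 + 67) + 54 = 77 + 54 = 131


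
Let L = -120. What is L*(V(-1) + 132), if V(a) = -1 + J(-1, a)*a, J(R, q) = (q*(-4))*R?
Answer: -16200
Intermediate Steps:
J(R, q) = -4*R*q (J(R, q) = (-4*q)*R = -4*R*q)
V(a) = -1 + 4*a**2 (V(a) = -1 + (-4*(-1)*a)*a = -1 + (4*a)*a = -1 + 4*a**2)
L*(V(-1) + 132) = -120*((-1 + 4*(-1)**2) + 132) = -120*((-1 + 4*1) + 132) = -120*((-1 + 4) + 132) = -120*(3 + 132) = -120*135 = -16200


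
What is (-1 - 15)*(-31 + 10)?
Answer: 336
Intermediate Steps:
(-1 - 15)*(-31 + 10) = -16*(-21) = 336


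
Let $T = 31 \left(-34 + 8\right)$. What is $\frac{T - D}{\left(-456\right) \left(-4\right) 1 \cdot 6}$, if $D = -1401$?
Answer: $\frac{595}{10944} \approx 0.054368$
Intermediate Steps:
$T = -806$ ($T = 31 \left(-26\right) = -806$)
$\frac{T - D}{\left(-456\right) \left(-4\right) 1 \cdot 6} = \frac{-806 - -1401}{\left(-456\right) \left(-4\right) 1 \cdot 6} = \frac{-806 + 1401}{\left(-456\right) \left(\left(-4\right) 6\right)} = \frac{595}{\left(-456\right) \left(-24\right)} = \frac{595}{10944}$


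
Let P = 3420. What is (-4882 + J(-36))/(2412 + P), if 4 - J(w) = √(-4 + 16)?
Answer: -271/324 - √3/2916 ≈ -0.83701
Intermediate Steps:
J(w) = 4 - 2*√3 (J(w) = 4 - √(-4 + 16) = 4 - √12 = 4 - 2*√3)
(-4882 + J(-36))/(2412 + P) = (-4882 + (4 - 2*√3))/(2412 + 3420) = (-4878 - 2*√3)/5832 = (-4878 - 2*√3)*(1/5832) = -271/324 - √3/2916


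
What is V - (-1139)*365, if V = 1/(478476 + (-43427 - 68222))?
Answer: 152502822846/366827 ≈ 4.1574e+5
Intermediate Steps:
V = 1/366827 (V = 1/(478476 - 111649) = 1/366827 ≈ 2.7261e-6)
V - (-1139)*365 = 1/366827 - (-1139)*365 = 1/366827 - 1*(-415735) = 1/366827 + 415735 = 152502822846/366827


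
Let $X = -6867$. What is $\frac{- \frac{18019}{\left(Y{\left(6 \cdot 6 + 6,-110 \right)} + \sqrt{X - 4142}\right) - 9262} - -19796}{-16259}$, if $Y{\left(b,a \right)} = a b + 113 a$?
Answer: $- \frac{13705885375916}{11256631727427} - \frac{18019 i \sqrt{11009}}{11256631727427} \approx -1.2176 - 1.6796 \cdot 10^{-7} i$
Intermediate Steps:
$Y{\left(b,a \right)} = 113 a + a b$
$\frac{- \frac{18019}{\left(Y{\left(6 \cdot 6 + 6,-110 \right)} + \sqrt{X - 4142}\right) - 9262} - -19796}{-16259} = \frac{- \frac{18019}{\left(- 110 \left(113 + \left(6 \cdot 6 + 6\right)\right) + \sqrt{-6867 - 4142}\right) - 9262} - -19796}{-16259} = \left(- \frac{18019}{\left(- 110 \left(113 + \left(36 + 6\right)\right) + \sqrt{-11009}\right) - 9262} + 19796\right) \left(- \frac{1}{16259}\right) = \left(- \frac{18019}{\left(- 110 \left(113 + 42\right) + i \sqrt{11009}\right) - 9262} + 19796\right) \left(- \frac{1}{16259}\right) = \left(- \frac{18019}{\left(\left(-110\right) 155 + i \sqrt{11009}\right) - 9262} + 19796\right) \left(- \frac{1}{16259}\right) = \left(- \frac{18019}{\left(-17050 + i \sqrt{11009}\right) - 9262} + 19796\right) \left(- \frac{1}{16259}\right) = \left(- \frac{18019}{-26312 + i \sqrt{11009}} + 19796\right) \left(- \frac{1}{16259}\right) = \left(19796 - \frac{18019}{-26312 + i \sqrt{11009}}\right) \left(- \frac{1}{16259}\right) = - \frac{19796}{16259} + \frac{18019}{16259 \left(-26312 + i \sqrt{11009}\right)}$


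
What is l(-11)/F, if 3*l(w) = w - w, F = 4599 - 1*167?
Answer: 0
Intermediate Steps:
F = 4432 (F = 4599 - 167 = 4432)
l(w) = 0 (l(w) = (w - w)/3 = (1/3)*0 = 0)
l(-11)/F = 0/4432 = 0*(1/4432) = 0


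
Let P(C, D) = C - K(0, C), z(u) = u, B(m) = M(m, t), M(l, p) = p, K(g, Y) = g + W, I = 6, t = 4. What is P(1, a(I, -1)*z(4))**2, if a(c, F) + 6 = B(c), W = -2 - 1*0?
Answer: 9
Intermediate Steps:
W = -2 (W = -2 + 0 = -2)
K(g, Y) = -2 + g (K(g, Y) = g - 2 = -2 + g)
B(m) = 4
a(c, F) = -2 (a(c, F) = -6 + 4 = -2)
P(C, D) = 2 + C (P(C, D) = C - (-2 + 0) = C - 1*(-2) = C + 2 = 2 + C)
P(1, a(I, -1)*z(4))**2 = (2 + 1)**2 = 3**2 = 9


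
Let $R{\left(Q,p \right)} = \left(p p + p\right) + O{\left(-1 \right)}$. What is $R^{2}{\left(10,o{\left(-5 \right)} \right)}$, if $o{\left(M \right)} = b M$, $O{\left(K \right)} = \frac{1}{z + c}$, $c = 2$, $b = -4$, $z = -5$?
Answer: $\frac{1585081}{9} \approx 1.7612 \cdot 10^{5}$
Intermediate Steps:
$O{\left(K \right)} = - \frac{1}{3}$ ($O{\left(K \right)} = \frac{1}{-5 + 2} = \frac{1}{-3} = - \frac{1}{3}$)
$o{\left(M \right)} = - 4 M$
$R{\left(Q,p \right)} = - \frac{1}{3} + p + p^{2}$ ($R{\left(Q,p \right)} = \left(p p + p\right) - \frac{1}{3} = \left(p^{2} + p\right) - \frac{1}{3} = \left(p + p^{2}\right) - \frac{1}{3} = - \frac{1}{3} + p + p^{2}$)
$R^{2}{\left(10,o{\left(-5 \right)} \right)} = \left(- \frac{1}{3} - -20 + \left(\left(-4\right) \left(-5\right)\right)^{2}\right)^{2} = \left(- \frac{1}{3} + 20 + 20^{2}\right)^{2} = \left(- \frac{1}{3} + 20 + 400\right)^{2} = \left(\frac{1259}{3}\right)^{2} = \frac{1585081}{9}$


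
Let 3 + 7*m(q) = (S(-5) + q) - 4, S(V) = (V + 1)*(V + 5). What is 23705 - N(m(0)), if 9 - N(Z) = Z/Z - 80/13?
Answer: 307981/13 ≈ 23691.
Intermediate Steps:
S(V) = (1 + V)*(5 + V)
m(q) = -1 + q/7 (m(q) = -3/7 + (((5 + (-5)² + 6*(-5)) + q) - 4)/7 = -3/7 + (((5 + 25 - 30) + q) - 4)/7 = -3/7 + ((0 + q) - 4)/7 = -3/7 + (q - 4)/7 = -3/7 + (-4 + q)/7 = -3/7 + (-4/7 + q/7) = -1 + q/7)
N(Z) = 184/13 (N(Z) = 9 - (Z/Z - 80/13) = 9 - (1 - 80*1/13) = 9 - (1 - 80/13) = 9 - 1*(-67/13) = 9 + 67/13 = 184/13)
23705 - N(m(0)) = 23705 - 1*184/13 = 23705 - 184/13 = 307981/13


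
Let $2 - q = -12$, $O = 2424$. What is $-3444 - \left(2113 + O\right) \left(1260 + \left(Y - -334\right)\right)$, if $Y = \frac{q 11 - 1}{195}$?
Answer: $- \frac{36194909}{5} \approx -7.239 \cdot 10^{6}$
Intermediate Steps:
$q = 14$ ($q = 2 - -12 = 2 + 12 = 14$)
$Y = \frac{51}{65}$ ($Y = \frac{14 \cdot 11 - 1}{195} = \left(154 - 1\right) \frac{1}{195} = 153 \cdot \frac{1}{195} = \frac{51}{65} \approx 0.78462$)
$-3444 - \left(2113 + O\right) \left(1260 + \left(Y - -334\right)\right) = -3444 - \left(2113 + 2424\right) \left(1260 + \left(\frac{51}{65} - -334\right)\right) = -3444 - 4537 \left(1260 + \left(\frac{51}{65} + 334\right)\right) = -3444 - 4537 \left(1260 + \frac{21761}{65}\right) = -3444 - 4537 \cdot \frac{103661}{65} = -3444 - \frac{36177689}{5} = - \frac{36194909}{5}$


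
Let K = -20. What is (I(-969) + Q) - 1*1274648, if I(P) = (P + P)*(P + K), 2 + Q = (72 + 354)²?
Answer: 823508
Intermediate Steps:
Q = 181474 (Q = -2 + (72 + 354)² = -2 + 426² = -2 + 181476 = 181474)
I(P) = 2*P*(-20 + P) (I(P) = (P + P)*(P - 20) = (2*P)*(-20 + P) = 2*P*(-20 + P))
(I(-969) + Q) - 1*1274648 = (2*(-969)*(-20 - 969) + 181474) - 1*1274648 = (2*(-969)*(-989) + 181474) - 1274648 = (1916682 + 181474) - 1274648 = 2098156 - 1274648 = 823508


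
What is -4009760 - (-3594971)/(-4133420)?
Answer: -16574025774171/4133420 ≈ -4.0098e+6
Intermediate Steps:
-4009760 - (-3594971)/(-4133420) = -4009760 - (-3594971)*(-1)/4133420 = -4009760 - 1*3594971/4133420 = -4009760 - 3594971/4133420 = -16574025774171/4133420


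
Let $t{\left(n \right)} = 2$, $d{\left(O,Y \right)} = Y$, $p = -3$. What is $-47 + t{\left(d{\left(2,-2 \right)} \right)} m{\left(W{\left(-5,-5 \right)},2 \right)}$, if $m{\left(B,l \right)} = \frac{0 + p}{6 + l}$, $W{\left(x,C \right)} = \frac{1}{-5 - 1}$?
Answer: $- \frac{191}{4} \approx -47.75$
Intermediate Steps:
$W{\left(x,C \right)} = - \frac{1}{6}$ ($W{\left(x,C \right)} = \frac{1}{-6} = - \frac{1}{6}$)
$m{\left(B,l \right)} = - \frac{3}{6 + l}$ ($m{\left(B,l \right)} = \frac{0 - 3}{6 + l} = - \frac{3}{6 + l}$)
$-47 + t{\left(d{\left(2,-2 \right)} \right)} m{\left(W{\left(-5,-5 \right)},2 \right)} = -47 + 2 \left(- \frac{3}{6 + 2}\right) = -47 + 2 \left(- \frac{3}{8}\right) = -47 - \frac{3}{4} = - \frac{191}{4}$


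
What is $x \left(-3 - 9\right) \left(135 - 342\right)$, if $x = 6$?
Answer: $14904$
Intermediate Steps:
$x \left(-3 - 9\right) \left(135 - 342\right) = 6 \left(-3 - 9\right) \left(135 - 342\right) = 6 \left(-12\right) \left(-207\right) = \left(-72\right) \left(-207\right) = 14904$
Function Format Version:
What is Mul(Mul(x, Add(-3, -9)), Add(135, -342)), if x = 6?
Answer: 14904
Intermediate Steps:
Mul(Mul(x, Add(-3, -9)), Add(135, -342)) = Mul(Mul(6, Add(-3, -9)), Add(135, -342)) = Mul(Mul(6, -12), -207) = Mul(-72, -207) = 14904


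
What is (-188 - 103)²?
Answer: 84681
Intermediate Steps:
(-188 - 103)² = (-291)² = 84681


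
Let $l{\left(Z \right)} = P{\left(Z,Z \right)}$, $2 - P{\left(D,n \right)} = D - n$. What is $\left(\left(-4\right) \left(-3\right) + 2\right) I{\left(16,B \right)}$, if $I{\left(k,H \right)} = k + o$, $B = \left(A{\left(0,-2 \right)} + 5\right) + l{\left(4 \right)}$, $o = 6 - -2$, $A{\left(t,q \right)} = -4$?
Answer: $336$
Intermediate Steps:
$P{\left(D,n \right)} = 2 + n - D$ ($P{\left(D,n \right)} = 2 - \left(D - n\right) = 2 + n - D$)
$l{\left(Z \right)} = 2$ ($l{\left(Z \right)} = 2 + Z - Z = 2$)
$o = 8$ ($o = 6 + 2 = 8$)
$B = 3$ ($B = \left(-4 + 5\right) + 2 = 1 + 2 = 3$)
$I{\left(k,H \right)} = 8 + k$ ($I{\left(k,H \right)} = k + 8 = 8 + k$)
$\left(\left(-4\right) \left(-3\right) + 2\right) I{\left(16,B \right)} = \left(\left(-4\right) \left(-3\right) + 2\right) \left(8 + 16\right) = \left(12 + 2\right) 24 = 14 \cdot 24 = 336$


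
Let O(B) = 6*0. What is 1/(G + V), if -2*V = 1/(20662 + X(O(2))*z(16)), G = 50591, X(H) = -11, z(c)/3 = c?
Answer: 40268/2037198387 ≈ 1.9766e-5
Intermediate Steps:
z(c) = 3*c
O(B) = 0
V = -1/40268 (V = -1/(2*(20662 - 33*16)) = -1/(2*(20662 - 11*48)) = -1/(2*(20662 - 528)) = -½/20134 = -½*1/20134 = -1/40268 ≈ -2.4834e-5)
1/(G + V) = 1/(50591 - 1/40268) = 1/(2037198387/40268) = 40268/2037198387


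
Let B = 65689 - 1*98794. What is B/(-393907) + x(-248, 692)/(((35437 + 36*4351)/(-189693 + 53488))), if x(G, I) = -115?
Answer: 268536974530/3289517357 ≈ 81.634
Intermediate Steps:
B = -33105 (B = 65689 - 98794 = -33105)
B/(-393907) + x(-248, 692)/(((35437 + 36*4351)/(-189693 + 53488))) = -33105/(-393907) - 115*(-189693 + 53488)/(35437 + 36*4351) = -33105*(-1/393907) - 115*(-136205/(35437 + 156636)) = 33105/393907 - 115/(192073*(-1/136205)) = 33105/393907 - 115/(-192073/136205) = 33105/393907 - 115*(-136205/192073) = 33105/393907 + 681025/8351 = 268536974530/3289517357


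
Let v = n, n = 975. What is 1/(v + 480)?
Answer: 1/1455 ≈ 0.00068729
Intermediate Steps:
v = 975
1/(v + 480) = 1/(975 + 480) = 1/1455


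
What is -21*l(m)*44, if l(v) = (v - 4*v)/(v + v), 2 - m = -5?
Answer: 1386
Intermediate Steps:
m = 7 (m = 2 - 1*(-5) = 2 + 5 = 7)
l(v) = -3/2 (l(v) = (-3*v)/((2*v)) = (-3*v)*(1/(2*v)) = -3/2)
-21*l(m)*44 = -(-63)*44/2 = -21*(-66) = 1386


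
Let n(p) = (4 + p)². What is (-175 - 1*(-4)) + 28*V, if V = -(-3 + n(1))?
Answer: -787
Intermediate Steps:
V = -22 (V = -(-3 + (4 + 1)²) = -(-3 + 5²) = -(-3 + 25) = -1*22 = -22)
(-175 - 1*(-4)) + 28*V = (-175 - 1*(-4)) + 28*(-22) = (-175 + 4) - 616 = -171 - 616 = -787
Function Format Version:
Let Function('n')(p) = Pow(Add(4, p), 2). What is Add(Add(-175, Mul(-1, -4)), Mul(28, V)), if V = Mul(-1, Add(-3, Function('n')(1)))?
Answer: -787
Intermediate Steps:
V = -22 (V = Mul(-1, Add(-3, Pow(Add(4, 1), 2))) = Mul(-1, Add(-3, Pow(5, 2))) = Mul(-1, Add(-3, 25)) = Mul(-1, 22) = -22)
Add(Add(-175, Mul(-1, -4)), Mul(28, V)) = Add(Add(-175, Mul(-1, -4)), Mul(28, -22)) = Add(Add(-175, 4), -616) = Add(-171, -616) = -787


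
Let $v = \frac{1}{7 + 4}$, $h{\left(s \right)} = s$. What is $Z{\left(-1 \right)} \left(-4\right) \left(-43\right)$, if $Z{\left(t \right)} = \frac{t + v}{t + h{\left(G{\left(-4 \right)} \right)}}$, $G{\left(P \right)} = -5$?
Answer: $\frac{860}{33} \approx 26.061$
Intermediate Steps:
$v = \frac{1}{11} \approx 0.090909$
$Z{\left(t \right)} = \frac{\frac{1}{11} + t}{-5 + t}$ ($Z{\left(t \right)} = \frac{t + \frac{1}{11}}{t - 5} = \frac{\frac{1}{11} + t}{-5 + t}$)
$Z{\left(-1 \right)} \left(-4\right) \left(-43\right) = \frac{\frac{1}{11} - 1}{-5 - 1} \left(-4\right) \left(-43\right) = \frac{1}{-6} \left(- \frac{10}{11}\right) \left(-4\right) \left(-43\right) = \left(- \frac{1}{6}\right) \left(- \frac{10}{11}\right) \left(-4\right) \left(-43\right) = \frac{5}{33} \left(-4\right) \left(-43\right) = \left(- \frac{20}{33}\right) \left(-43\right) = \frac{860}{33}$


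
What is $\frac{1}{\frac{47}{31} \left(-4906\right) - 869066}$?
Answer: $- \frac{31}{27171628} \approx -1.1409 \cdot 10^{-6}$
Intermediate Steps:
$\frac{1}{\frac{47}{31} \left(-4906\right) - 869066} = \frac{1}{- \frac{230582}{31} - 869066} = \frac{1}{- \frac{27171628}{31}} = - \frac{31}{27171628}$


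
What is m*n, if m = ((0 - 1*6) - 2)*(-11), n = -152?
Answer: -13376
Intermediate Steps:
m = 88 (m = ((0 - 6) - 2)*(-11) = (-6 - 2)*(-11) = -8*(-11) = 88)
m*n = 88*(-152) = -13376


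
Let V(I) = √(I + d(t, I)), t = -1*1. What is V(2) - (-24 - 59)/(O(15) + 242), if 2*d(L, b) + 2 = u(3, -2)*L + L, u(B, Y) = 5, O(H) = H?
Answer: 83/257 + I*√2 ≈ 0.32296 + 1.4142*I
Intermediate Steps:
t = -1
d(L, b) = -1 + 3*L (d(L, b) = -1 + (5*L + L)/2 = -1 + (6*L)/2 = -1 + 3*L)
V(I) = √(-4 + I) (V(I) = √(I + (-1 + 3*(-1))) = √(I + (-1 - 3)) = √(I - 4) = √(-4 + I))
V(2) - (-24 - 59)/(O(15) + 242) = √(-4 + 2) - (-24 - 59)/(15 + 242) = √(-2) - (-83)/257 = I*√2 - (-83)/257 = I*√2 - 1*(-83/257) = I*√2 + 83/257 = 83/257 + I*√2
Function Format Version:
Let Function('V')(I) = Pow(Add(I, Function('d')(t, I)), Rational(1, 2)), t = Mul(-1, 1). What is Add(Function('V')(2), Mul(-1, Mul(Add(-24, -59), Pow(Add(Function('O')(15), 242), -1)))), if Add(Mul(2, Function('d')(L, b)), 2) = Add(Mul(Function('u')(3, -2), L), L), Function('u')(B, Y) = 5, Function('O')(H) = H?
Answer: Add(Rational(83, 257), Mul(I, Pow(2, Rational(1, 2)))) ≈ Add(0.32296, Mul(1.4142, I))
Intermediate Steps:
t = -1
Function('d')(L, b) = Add(-1, Mul(3, L)) (Function('d')(L, b) = Add(-1, Mul(Rational(1, 2), Add(Mul(5, L), L))) = Add(-1, Mul(Rational(1, 2), Mul(6, L))) = Add(-1, Mul(3, L)))
Function('V')(I) = Pow(Add(-4, I), Rational(1, 2)) (Function('V')(I) = Pow(Add(I, Add(-1, Mul(3, -1))), Rational(1, 2)) = Pow(Add(I, Add(-1, -3)), Rational(1, 2)) = Pow(Add(I, -4), Rational(1, 2)) = Pow(Add(-4, I), Rational(1, 2)))
Add(Function('V')(2), Mul(-1, Mul(Add(-24, -59), Pow(Add(Function('O')(15), 242), -1)))) = Add(Pow(Add(-4, 2), Rational(1, 2)), Mul(-1, Mul(Add(-24, -59), Pow(Add(15, 242), -1)))) = Add(Pow(-2, Rational(1, 2)), Mul(-1, Mul(-83, Pow(257, -1)))) = Add(Mul(I, Pow(2, Rational(1, 2))), Mul(-1, Mul(-83, Rational(1, 257)))) = Add(Mul(I, Pow(2, Rational(1, 2))), Mul(-1, Rational(-83, 257))) = Add(Mul(I, Pow(2, Rational(1, 2))), Rational(83, 257)) = Add(Rational(83, 257), Mul(I, Pow(2, Rational(1, 2))))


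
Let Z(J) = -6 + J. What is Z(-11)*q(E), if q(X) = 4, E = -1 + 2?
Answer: -68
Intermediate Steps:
E = 1
Z(-11)*q(E) = (-6 - 11)*4 = -17*4 = -68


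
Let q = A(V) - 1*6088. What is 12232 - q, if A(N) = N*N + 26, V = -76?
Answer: 12518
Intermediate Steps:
A(N) = 26 + N² (A(N) = N² + 26 = 26 + N²)
q = -286 (q = (26 + (-76)²) - 1*6088 = (26 + 5776) - 6088 = 5802 - 6088 = -286)
12232 - q = 12232 - 1*(-286) = 12232 + 286 = 12518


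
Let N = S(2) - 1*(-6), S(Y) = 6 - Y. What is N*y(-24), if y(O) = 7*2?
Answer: 140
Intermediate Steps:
y(O) = 14
N = 10 (N = (6 - 1*2) - 1*(-6) = (6 - 2) + 6 = 4 + 6 = 10)
N*y(-24) = 10*14 = 140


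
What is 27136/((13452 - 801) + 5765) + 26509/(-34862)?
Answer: 28614093/40126162 ≈ 0.71310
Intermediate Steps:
27136/((13452 - 801) + 5765) + 26509/(-34862) = 27136/(12651 + 5765) + 26509*(-1/34862) = 27136/18416 - 26509/34862 = 27136*(1/18416) - 26509/34862 = 1696/1151 - 26509/34862 = 28614093/40126162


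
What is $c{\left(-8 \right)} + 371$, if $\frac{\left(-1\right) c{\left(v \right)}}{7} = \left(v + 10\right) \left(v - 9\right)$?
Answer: $609$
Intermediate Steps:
$c{\left(v \right)} = - 7 \left(-9 + v\right) \left(10 + v\right)$ ($c{\left(v \right)} = - 7 \left(v + 10\right) \left(v - 9\right) = - 7 \left(10 + v\right) \left(-9 + v\right) = - 7 \left(-9 + v\right) \left(10 + v\right)$)
$c{\left(-8 \right)} + 371 = \left(630 - -56 - 7 \left(-8\right)^{2}\right) + 371 = \left(630 + 56 - 448\right) + 371 = 238 + 371 = 609$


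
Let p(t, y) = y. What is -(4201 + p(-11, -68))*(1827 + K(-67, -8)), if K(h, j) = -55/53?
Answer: -399975208/53 ≈ -7.5467e+6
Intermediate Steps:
K(h, j) = -55/53 (K(h, j) = -55*1/53 = -55/53)
-(4201 + p(-11, -68))*(1827 + K(-67, -8)) = -(4201 - 68)*(1827 - 55/53) = -4133*96776/53 = -1*399975208/53 = -399975208/53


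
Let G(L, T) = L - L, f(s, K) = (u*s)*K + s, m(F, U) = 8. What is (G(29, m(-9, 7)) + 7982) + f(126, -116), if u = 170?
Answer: -2476612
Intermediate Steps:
f(s, K) = s + 170*K*s (f(s, K) = (170*s)*K + s = 170*K*s + s = s + 170*K*s)
G(L, T) = 0
(G(29, m(-9, 7)) + 7982) + f(126, -116) = (0 + 7982) + 126*(1 + 170*(-116)) = 7982 + 126*(1 - 19720) = 7982 + 126*(-19719) = 7982 - 2484594 = -2476612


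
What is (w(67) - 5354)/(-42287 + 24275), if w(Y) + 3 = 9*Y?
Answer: 2377/9006 ≈ 0.26394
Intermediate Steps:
w(Y) = -3 + 9*Y
(w(67) - 5354)/(-42287 + 24275) = ((-3 + 9*67) - 5354)/(-42287 + 24275) = ((-3 + 603) - 5354)/(-18012) = (600 - 5354)*(-1/18012) = -4754*(-1/18012) = 2377/9006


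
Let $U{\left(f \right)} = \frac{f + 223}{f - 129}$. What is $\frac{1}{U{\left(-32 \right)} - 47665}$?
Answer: $- \frac{161}{7674256} \approx -2.0979 \cdot 10^{-5}$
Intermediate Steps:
$U{\left(f \right)} = \frac{223 + f}{-129 + f}$
$\frac{1}{U{\left(-32 \right)} - 47665} = \frac{1}{\frac{223 - 32}{-129 - 32} - 47665} = \frac{1}{\frac{1}{-161} \cdot 191 - 47665} = \frac{1}{\left(- \frac{1}{161}\right) 191 - 47665} = \frac{1}{- \frac{191}{161} - 47665} = \frac{1}{- \frac{7674256}{161}} = - \frac{161}{7674256}$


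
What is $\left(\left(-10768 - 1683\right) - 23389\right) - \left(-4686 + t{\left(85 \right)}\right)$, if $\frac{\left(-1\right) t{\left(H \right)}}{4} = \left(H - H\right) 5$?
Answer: $-31154$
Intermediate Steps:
$t{\left(H \right)} = 0$ ($t{\left(H \right)} = - 4 \left(H - H\right) 5 = - 4 \cdot 0 \cdot 5 = \left(-4\right) 0 = 0$)
$\left(\left(-10768 - 1683\right) - 23389\right) - \left(-4686 + t{\left(85 \right)}\right) = \left(\left(-10768 - 1683\right) - 23389\right) + \left(4686 - 0\right) = \left(-12451 - 23389\right) + \left(4686 + 0\right) = -35840 + 4686 = -31154$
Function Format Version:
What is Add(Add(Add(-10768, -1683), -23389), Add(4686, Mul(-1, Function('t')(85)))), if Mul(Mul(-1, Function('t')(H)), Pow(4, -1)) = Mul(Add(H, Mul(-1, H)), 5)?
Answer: -31154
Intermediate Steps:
Function('t')(H) = 0 (Function('t')(H) = Mul(-4, Mul(Add(H, Mul(-1, H)), 5)) = Mul(-4, Mul(0, 5)) = Mul(-4, 0) = 0)
Add(Add(Add(-10768, -1683), -23389), Add(4686, Mul(-1, Function('t')(85)))) = Add(Add(Add(-10768, -1683), -23389), Add(4686, Mul(-1, 0))) = Add(Add(-12451, -23389), Add(4686, 0)) = Add(-35840, 4686) = -31154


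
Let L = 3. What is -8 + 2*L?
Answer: -2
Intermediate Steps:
-8 + 2*L = -8 + 2*3 = -8 + 6 = -2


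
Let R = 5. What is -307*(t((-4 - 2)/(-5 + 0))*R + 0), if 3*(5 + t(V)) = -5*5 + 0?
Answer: 61400/3 ≈ 20467.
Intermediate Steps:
t(V) = -40/3 (t(V) = -5 + (-5*5 + 0)/3 = -5 + (-25 + 0)/3 = -5 + (⅓)*(-25) = -5 - 25/3 = -40/3)
-307*(t((-4 - 2)/(-5 + 0))*R + 0) = -307*(-40/3*5 + 0) = -307*(-200/3 + 0) = -307*(-200/3) = 61400/3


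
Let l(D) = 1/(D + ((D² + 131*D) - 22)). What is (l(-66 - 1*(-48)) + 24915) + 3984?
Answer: 59936525/2074 ≈ 28899.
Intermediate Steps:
l(D) = 1/(-22 + D² + 132*D) (l(D) = 1/(D + (-22 + D² + 131*D)) = 1/(-22 + D² + 132*D))
(l(-66 - 1*(-48)) + 24915) + 3984 = (1/(-22 + (-66 - 1*(-48))² + 132*(-66 - 1*(-48))) + 24915) + 3984 = (1/(-22 + (-66 + 48)² + 132*(-66 + 48)) + 24915) + 3984 = (1/(-22 + (-18)² + 132*(-18)) + 24915) + 3984 = (1/(-22 + 324 - 2376) + 24915) + 3984 = (1/(-2074) + 24915) + 3984 = (-1/2074 + 24915) + 3984 = 51673709/2074 + 3984 = 59936525/2074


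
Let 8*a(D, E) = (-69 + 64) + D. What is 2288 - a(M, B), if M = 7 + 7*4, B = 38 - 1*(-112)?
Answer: 9137/4 ≈ 2284.3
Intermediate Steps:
B = 150 (B = 38 + 112 = 150)
M = 35 (M = 7 + 28 = 35)
a(D, E) = -5/8 + D/8 (a(D, E) = ((-69 + 64) + D)/8 = (-5 + D)/8 = -5/8 + D/8)
2288 - a(M, B) = 2288 - (-5/8 + (⅛)*35) = 2288 - (-5/8 + 35/8) = 2288 - 1*15/4 = 2288 - 15/4 = 9137/4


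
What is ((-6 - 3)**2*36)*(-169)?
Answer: -492804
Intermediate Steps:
((-6 - 3)**2*36)*(-169) = ((-9)**2*36)*(-169) = (81*36)*(-169) = 2916*(-169) = -492804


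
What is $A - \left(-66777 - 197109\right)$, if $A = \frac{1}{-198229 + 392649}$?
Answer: $\frac{51304716121}{194420} \approx 2.6389 \cdot 10^{5}$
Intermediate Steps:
$A = \frac{1}{194420} \approx 5.1435 \cdot 10^{-6}$
$A - \left(-66777 - 197109\right) = \frac{1}{194420} - \left(-66777 - 197109\right) = \frac{1}{194420} - -263886 = \frac{1}{194420} + 263886 = \frac{51304716121}{194420}$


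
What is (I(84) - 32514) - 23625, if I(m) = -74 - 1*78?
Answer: -56291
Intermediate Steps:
I(m) = -152 (I(m) = -74 - 78 = -152)
(I(84) - 32514) - 23625 = (-152 - 32514) - 23625 = -32666 - 23625 = -56291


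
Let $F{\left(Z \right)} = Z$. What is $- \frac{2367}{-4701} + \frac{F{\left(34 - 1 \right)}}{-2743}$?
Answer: $\frac{2112516}{4298281} \approx 0.49148$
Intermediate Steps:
$- \frac{2367}{-4701} + \frac{F{\left(34 - 1 \right)}}{-2743} = - \frac{2367}{-4701} + \frac{34 - 1}{-2743} = \left(-2367\right) \left(- \frac{1}{4701}\right) + \left(34 - 1\right) \left(- \frac{1}{2743}\right) = \frac{789}{1567} + 33 \left(- \frac{1}{2743}\right) = \frac{789}{1567} - \frac{33}{2743} = \frac{2112516}{4298281}$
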